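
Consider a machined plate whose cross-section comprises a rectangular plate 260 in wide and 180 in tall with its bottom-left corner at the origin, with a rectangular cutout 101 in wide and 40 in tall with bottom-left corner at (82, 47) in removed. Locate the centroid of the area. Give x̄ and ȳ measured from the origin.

plate: A = 260 × 180 = 46800.00, centroid at (130.00, 90.00).
hole: A = −(101 × 40) = -4040.00, centroid at (132.50, 67.00).
ΣA = 42760.00 in², ΣAx̄ = 5548700.00 in³, ΣAȳ = 3941320.00 in³.
x̄ = 5548700.00/42760.00 = 129.76 in; ȳ = 3941320.00/42760.00 = 92.17 in.

x̄ = 129.76 in, ȳ = 92.17 in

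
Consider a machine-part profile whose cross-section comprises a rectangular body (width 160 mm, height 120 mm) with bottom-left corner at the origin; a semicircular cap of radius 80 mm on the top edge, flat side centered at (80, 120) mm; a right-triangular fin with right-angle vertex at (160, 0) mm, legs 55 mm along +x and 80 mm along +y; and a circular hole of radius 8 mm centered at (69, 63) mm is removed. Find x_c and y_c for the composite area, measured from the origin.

rectangular body: A = 160 × 120 = 19200.00, centroid at (80.00, 60.00).
semicircular top: A = ½π·80² = 10053.10, centroid at (80.00, 153.95).
triangular fin: A = ½·55·80 = 2200.00, centroid at (178.33, 26.67).
hole: A = −π·8² = -201.06, centroid at (69.00, 63.00).
ΣA = 31252.03 mm²
ΣAx_c = (19200.00)(80.00) + (10053.10)(80.00) + (2200.00)(178.33) + (-201.06)(69.00) = 2718707.78 mm³
ΣAy_c = (19200.00)(60.00) + (10053.10)(153.95) + (2200.00)(26.67) + (-201.06)(63.00) = 2745704.68 mm³
x_c = 2718707.78 / 31252.03 = 86.99 mm
y_c = 2745704.68 / 31252.03 = 87.86 mm

x_c = 86.99 mm, y_c = 87.86 mm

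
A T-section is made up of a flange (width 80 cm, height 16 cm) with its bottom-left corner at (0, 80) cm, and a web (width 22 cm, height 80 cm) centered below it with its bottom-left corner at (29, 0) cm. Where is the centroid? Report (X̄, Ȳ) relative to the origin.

web: A = 22 × 80 = 1760.00, centroid at (40.00, 40.00).
flange: A = 80 × 16 = 1280.00, centroid at (40.00, 88.00).
ΣA = 3040.00 cm²
ΣAX̄ = (1760.00)(40.00) + (1280.00)(40.00) = 121600.00 cm³
ΣAȲ = (1760.00)(40.00) + (1280.00)(88.00) = 183040.00 cm³
X̄ = 121600.00 / 3040.00 = 40.00 cm
Ȳ = 183040.00 / 3040.00 = 60.21 cm

X̄ = 40.00 cm, Ȳ = 60.21 cm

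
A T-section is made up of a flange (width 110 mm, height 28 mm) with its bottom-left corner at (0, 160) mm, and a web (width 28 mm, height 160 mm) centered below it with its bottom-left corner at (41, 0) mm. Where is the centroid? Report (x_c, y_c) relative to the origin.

x_c = 55.00 mm, y_c = 118.30 mm

web: A = 28 × 160 = 4480.00, centroid at (55.00, 80.00).
flange: A = 110 × 28 = 3080.00, centroid at (55.00, 174.00).
ΣA = 7560.00 mm², ΣAx_c = 415800.00 mm³, ΣAy_c = 894320.00 mm³.
x_c = 415800.00/7560.00 = 55.00 mm; y_c = 894320.00/7560.00 = 118.30 mm.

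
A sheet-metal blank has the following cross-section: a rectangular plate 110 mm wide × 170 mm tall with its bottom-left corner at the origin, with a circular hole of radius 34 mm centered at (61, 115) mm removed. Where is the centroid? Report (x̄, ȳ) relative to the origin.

Part | A | x̄ᵢ | ȳᵢ | A·x̄ᵢ | A·ȳᵢ
plate | 18700.00 | 55.00 | 85.00 | 1028500.00 | 1589500.00
hole | -3631.68 | 61.00 | 115.00 | -221532.55 | -417643.33
Σ | 15068.32 |  |  | 806967.45 | 1171856.67
x̄ = 806967.45 / 15068.32 = 53.55 mm
ȳ = 1171856.67 / 15068.32 = 77.77 mm

x̄ = 53.55 mm, ȳ = 77.77 mm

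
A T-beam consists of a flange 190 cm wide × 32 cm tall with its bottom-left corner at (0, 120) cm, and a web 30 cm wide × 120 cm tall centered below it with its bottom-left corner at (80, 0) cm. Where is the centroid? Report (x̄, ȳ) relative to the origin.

x̄ = 95.00 cm, ȳ = 107.74 cm

Part | A | x̄ᵢ | ȳᵢ | A·x̄ᵢ | A·ȳᵢ
web | 3600.00 | 95.00 | 60.00 | 342000.00 | 216000.00
flange | 6080.00 | 95.00 | 136.00 | 577600.00 | 826880.00
Σ | 9680.00 |  |  | 919600.00 | 1042880.00
x̄ = 919600.00 / 9680.00 = 95.00 cm
ȳ = 1042880.00 / 9680.00 = 107.74 cm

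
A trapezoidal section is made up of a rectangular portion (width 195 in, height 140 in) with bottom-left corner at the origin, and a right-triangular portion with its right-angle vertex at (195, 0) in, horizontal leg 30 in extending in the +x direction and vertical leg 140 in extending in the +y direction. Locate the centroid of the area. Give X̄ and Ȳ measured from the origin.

Part | A | x̄ᵢ | ȳᵢ | A·x̄ᵢ | A·ȳᵢ
rectangular portion | 27300.00 | 97.50 | 70.00 | 2661750.00 | 1911000.00
triangular portion | 2100.00 | 205.00 | 46.67 | 430500.00 | 98000.00
Σ | 29400.00 |  |  | 3092250.00 | 2009000.00
X̄ = 3092250.00 / 29400.00 = 105.18 in
Ȳ = 2009000.00 / 29400.00 = 68.33 in

X̄ = 105.18 in, Ȳ = 68.33 in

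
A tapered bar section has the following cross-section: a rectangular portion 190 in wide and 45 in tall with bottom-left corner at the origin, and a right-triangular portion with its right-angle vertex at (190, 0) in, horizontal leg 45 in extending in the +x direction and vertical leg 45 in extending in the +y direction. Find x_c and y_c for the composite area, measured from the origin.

x_c = 106.65 in, y_c = 21.71 in

Part | A | x̄ᵢ | ȳᵢ | A·x̄ᵢ | A·ȳᵢ
rectangular portion | 8550.00 | 95.00 | 22.50 | 812250.00 | 192375.00
triangular portion | 1012.50 | 205.00 | 15.00 | 207562.50 | 15187.50
Σ | 9562.50 |  |  | 1019812.50 | 207562.50
x_c = 1019812.50 / 9562.50 = 106.65 in
y_c = 207562.50 / 9562.50 = 21.71 in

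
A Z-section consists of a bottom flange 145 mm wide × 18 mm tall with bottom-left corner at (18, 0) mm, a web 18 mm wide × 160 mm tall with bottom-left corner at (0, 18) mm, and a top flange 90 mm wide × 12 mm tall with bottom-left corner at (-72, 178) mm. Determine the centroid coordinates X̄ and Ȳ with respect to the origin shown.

X̄ = 35.46 mm, Ȳ = 76.78 mm

Part | A | x̄ᵢ | ȳᵢ | A·x̄ᵢ | A·ȳᵢ
bottom flange | 2610.00 | 90.50 | 9.00 | 236205.00 | 23490.00
web | 2880.00 | 9.00 | 98.00 | 25920.00 | 282240.00
top flange | 1080.00 | -27.00 | 184.00 | -29160.00 | 198720.00
Σ | 6570.00 |  |  | 232965.00 | 504450.00
X̄ = 232965.00 / 6570.00 = 35.46 mm
Ȳ = 504450.00 / 6570.00 = 76.78 mm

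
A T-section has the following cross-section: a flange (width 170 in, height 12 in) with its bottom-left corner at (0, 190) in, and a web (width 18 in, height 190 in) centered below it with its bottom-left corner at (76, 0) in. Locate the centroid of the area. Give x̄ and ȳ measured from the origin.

x̄ = 85.00 in, ȳ = 132.74 in

web: A = 18 × 190 = 3420.00, centroid at (85.00, 95.00).
flange: A = 170 × 12 = 2040.00, centroid at (85.00, 196.00).
ΣA = 5460.00 in²
ΣAx̄ = (3420.00)(85.00) + (2040.00)(85.00) = 464100.00 in³
ΣAȳ = (3420.00)(95.00) + (2040.00)(196.00) = 724740.00 in³
x̄ = 464100.00 / 5460.00 = 85.00 in
ȳ = 724740.00 / 5460.00 = 132.74 in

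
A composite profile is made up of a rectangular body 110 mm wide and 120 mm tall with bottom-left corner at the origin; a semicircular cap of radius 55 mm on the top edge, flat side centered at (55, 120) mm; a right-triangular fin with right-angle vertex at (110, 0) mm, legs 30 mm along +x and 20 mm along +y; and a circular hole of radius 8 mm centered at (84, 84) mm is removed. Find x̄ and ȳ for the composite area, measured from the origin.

rectangular body: A = 110 × 120 = 13200.00, centroid at (55.00, 60.00).
semicircular top: A = ½π·55² = 4751.66, centroid at (55.00, 143.34).
triangular fin: A = ½·30·20 = 300.00, centroid at (120.00, 6.67).
hole: A = −π·8² = -201.06, centroid at (84.00, 84.00).
ΣA = 18050.60 mm², ΣAx̄ = 1006452.04 mm³, ΣAȳ = 1458226.53 mm³.
x̄ = 1006452.04/18050.60 = 55.76 mm; ȳ = 1458226.53/18050.60 = 80.79 mm.

x̄ = 55.76 mm, ȳ = 80.79 mm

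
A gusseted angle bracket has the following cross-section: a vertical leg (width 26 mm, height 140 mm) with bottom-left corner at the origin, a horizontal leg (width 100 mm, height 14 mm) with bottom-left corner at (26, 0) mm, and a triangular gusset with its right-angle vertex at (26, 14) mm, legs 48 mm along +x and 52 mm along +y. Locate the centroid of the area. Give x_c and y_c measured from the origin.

vertical leg: A = 26 × 140 = 3640.00, centroid at (13.00, 70.00).
horizontal leg: A = 100 × 14 = 1400.00, centroid at (76.00, 7.00).
gusset: A = ½·48·52 = 1248.00, centroid at (42.00, 31.33).
ΣA = 6288.00 mm², ΣAx_c = 206136.00 mm³, ΣAy_c = 303704.00 mm³.
x_c = 206136.00/6288.00 = 32.78 mm; y_c = 303704.00/6288.00 = 48.30 mm.

x_c = 32.78 mm, y_c = 48.30 mm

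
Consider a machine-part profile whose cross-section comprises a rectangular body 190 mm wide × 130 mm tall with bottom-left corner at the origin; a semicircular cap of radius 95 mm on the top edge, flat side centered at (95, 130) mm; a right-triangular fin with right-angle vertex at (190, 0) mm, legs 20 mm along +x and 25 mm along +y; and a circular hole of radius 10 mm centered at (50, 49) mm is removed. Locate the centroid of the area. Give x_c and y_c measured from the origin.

rectangular body: A = 190 × 130 = 24700.00, centroid at (95.00, 65.00).
semicircular top: A = ½π·95² = 14176.44, centroid at (95.00, 170.32).
triangular fin: A = ½·20·25 = 250.00, centroid at (196.67, 8.33).
hole: A = −π·10² = -314.16, centroid at (50.00, 49.00).
ΣA = 38812.28 mm², ΣAx_c = 3726720.20 mm³, ΣAy_c = 4006709.65 mm³.
x_c = 3726720.20/38812.28 = 96.02 mm; y_c = 4006709.65/38812.28 = 103.23 mm.

x_c = 96.02 mm, y_c = 103.23 mm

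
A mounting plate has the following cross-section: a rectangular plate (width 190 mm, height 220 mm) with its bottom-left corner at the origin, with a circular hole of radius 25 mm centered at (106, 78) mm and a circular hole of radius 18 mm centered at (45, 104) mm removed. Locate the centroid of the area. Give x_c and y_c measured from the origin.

Part | A | x̄ᵢ | ȳᵢ | A·x̄ᵢ | A·ȳᵢ
plate | 41800.00 | 95.00 | 110.00 | 3971000.00 | 4598000.00
hole 1 | -1963.50 | 106.00 | 78.00 | -208130.51 | -153152.64
hole 2 | -1017.88 | 45.00 | 104.00 | -45804.42 | -105859.11
Σ | 38818.63 |  |  | 3717065.07 | 4338988.25
x_c = 3717065.07 / 38818.63 = 95.75 mm
y_c = 4338988.25 / 38818.63 = 111.78 mm

x_c = 95.75 mm, y_c = 111.78 mm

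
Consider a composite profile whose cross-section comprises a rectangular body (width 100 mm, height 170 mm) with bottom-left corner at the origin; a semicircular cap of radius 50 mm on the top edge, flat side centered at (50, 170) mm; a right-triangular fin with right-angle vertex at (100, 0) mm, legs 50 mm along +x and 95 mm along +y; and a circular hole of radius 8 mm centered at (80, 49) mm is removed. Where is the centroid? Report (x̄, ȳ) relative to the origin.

x̄ = 56.59 mm, ȳ = 97.89 mm

rectangular body: A = 100 × 170 = 17000.00, centroid at (50.00, 85.00).
semicircular top: A = ½π·50² = 3926.99, centroid at (50.00, 191.22).
triangular fin: A = ½·50·95 = 2375.00, centroid at (116.67, 31.67).
hole: A = −π·8² = -201.06, centroid at (80.00, 49.00).
ΣA = 23100.93 mm²
ΣAx̄ = (17000.00)(50.00) + (3926.99)(50.00) + (2375.00)(116.67) + (-201.06)(80.00) = 1307347.92 mm³
ΣAȳ = (17000.00)(85.00) + (3926.99)(191.22) + (2375.00)(31.67) + (-201.06)(49.00) = 2261278.07 mm³
x̄ = 1307347.92 / 23100.93 = 56.59 mm
ȳ = 2261278.07 / 23100.93 = 97.89 mm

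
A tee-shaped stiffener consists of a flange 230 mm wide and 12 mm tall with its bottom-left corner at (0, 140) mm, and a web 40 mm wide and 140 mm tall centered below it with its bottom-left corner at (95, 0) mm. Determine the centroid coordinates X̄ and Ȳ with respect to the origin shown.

web: A = 40 × 140 = 5600.00, centroid at (115.00, 70.00).
flange: A = 230 × 12 = 2760.00, centroid at (115.00, 146.00).
ΣA = 8360.00 mm²
ΣAX̄ = (5600.00)(115.00) + (2760.00)(115.00) = 961400.00 mm³
ΣAȲ = (5600.00)(70.00) + (2760.00)(146.00) = 794960.00 mm³
X̄ = 961400.00 / 8360.00 = 115.00 mm
Ȳ = 794960.00 / 8360.00 = 95.09 mm

X̄ = 115.00 mm, Ȳ = 95.09 mm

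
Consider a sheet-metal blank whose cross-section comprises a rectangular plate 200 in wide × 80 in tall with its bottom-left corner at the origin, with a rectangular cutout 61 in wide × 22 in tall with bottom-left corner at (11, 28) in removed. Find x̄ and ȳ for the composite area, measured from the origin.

plate: A = 200 × 80 = 16000.00, centroid at (100.00, 40.00).
hole: A = −(61 × 22) = -1342.00, centroid at (41.50, 39.00).
ΣA = 14658.00 in²
ΣAx̄ = (16000.00)(100.00) + (-1342.00)(41.50) = 1544307.00 in³
ΣAȳ = (16000.00)(40.00) + (-1342.00)(39.00) = 587662.00 in³
x̄ = 1544307.00 / 14658.00 = 105.36 in
ȳ = 587662.00 / 14658.00 = 40.09 in

x̄ = 105.36 in, ȳ = 40.09 in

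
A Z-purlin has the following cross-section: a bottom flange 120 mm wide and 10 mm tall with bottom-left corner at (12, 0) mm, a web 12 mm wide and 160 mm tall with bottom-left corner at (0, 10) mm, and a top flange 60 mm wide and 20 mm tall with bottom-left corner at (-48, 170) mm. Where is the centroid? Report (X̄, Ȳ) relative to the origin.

bottom flange: A = 120 × 10 = 1200.00, centroid at (72.00, 5.00).
web: A = 12 × 160 = 1920.00, centroid at (6.00, 90.00).
top flange: A = 60 × 20 = 1200.00, centroid at (-18.00, 180.00).
ΣA = 4320.00 mm²
ΣAX̄ = (1200.00)(72.00) + (1920.00)(6.00) + (1200.00)(-18.00) = 76320.00 mm³
ΣAȲ = (1200.00)(5.00) + (1920.00)(90.00) + (1200.00)(180.00) = 394800.00 mm³
X̄ = 76320.00 / 4320.00 = 17.67 mm
Ȳ = 394800.00 / 4320.00 = 91.39 mm

X̄ = 17.67 mm, Ȳ = 91.39 mm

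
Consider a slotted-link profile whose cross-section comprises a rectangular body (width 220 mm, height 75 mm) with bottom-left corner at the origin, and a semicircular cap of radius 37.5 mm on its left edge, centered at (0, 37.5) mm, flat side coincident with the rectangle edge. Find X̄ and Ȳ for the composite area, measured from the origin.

X̄ = 95.13 mm, Ȳ = 37.50 mm

Part | A | x̄ᵢ | ȳᵢ | A·x̄ᵢ | A·ȳᵢ
rectangular body | 16500.00 | 110.00 | 37.50 | 1815000.00 | 618750.00
semicircular end | 2208.93 | -15.92 | 37.50 | -35156.25 | 82834.96
Σ | 18708.93 |  |  | 1779843.75 | 701584.96
X̄ = 1779843.75 / 18708.93 = 95.13 mm
Ȳ = 701584.96 / 18708.93 = 37.50 mm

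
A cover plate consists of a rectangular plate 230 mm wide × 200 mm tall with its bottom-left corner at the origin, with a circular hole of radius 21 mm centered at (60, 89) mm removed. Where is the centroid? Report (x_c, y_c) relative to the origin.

x_c = 116.71 mm, y_c = 100.34 mm

plate: A = 230 × 200 = 46000.00, centroid at (115.00, 100.00).
hole: A = −π·21² = -1385.44, centroid at (60.00, 89.00).
ΣA = 44614.56 mm²
ΣAx_c = (46000.00)(115.00) + (-1385.44)(60.00) = 5206873.46 mm³
ΣAy_c = (46000.00)(100.00) + (-1385.44)(89.00) = 4476695.63 mm³
x_c = 5206873.46 / 44614.56 = 116.71 mm
y_c = 4476695.63 / 44614.56 = 100.34 mm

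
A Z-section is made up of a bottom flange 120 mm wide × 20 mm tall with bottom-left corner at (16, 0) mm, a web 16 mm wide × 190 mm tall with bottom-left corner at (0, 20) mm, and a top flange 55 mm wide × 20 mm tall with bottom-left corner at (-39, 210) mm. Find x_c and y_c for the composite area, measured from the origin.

x_c = 29.67 mm, y_c = 94.13 mm

Part | A | x̄ᵢ | ȳᵢ | A·x̄ᵢ | A·ȳᵢ
bottom flange | 2400.00 | 76.00 | 10.00 | 182400.00 | 24000.00
web | 3040.00 | 8.00 | 115.00 | 24320.00 | 349600.00
top flange | 1100.00 | -11.50 | 220.00 | -12650.00 | 242000.00
Σ | 6540.00 |  |  | 194070.00 | 615600.00
x_c = 194070.00 / 6540.00 = 29.67 mm
y_c = 615600.00 / 6540.00 = 94.13 mm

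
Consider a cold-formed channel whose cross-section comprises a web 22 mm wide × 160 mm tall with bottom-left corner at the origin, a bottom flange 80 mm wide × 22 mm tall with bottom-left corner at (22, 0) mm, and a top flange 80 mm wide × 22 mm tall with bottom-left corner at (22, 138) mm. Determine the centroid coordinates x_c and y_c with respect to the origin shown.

Part | A | x̄ᵢ | ȳᵢ | A·x̄ᵢ | A·ȳᵢ
web | 3520.00 | 11.00 | 80.00 | 38720.00 | 281600.00
bottom flange | 1760.00 | 62.00 | 11.00 | 109120.00 | 19360.00
top flange | 1760.00 | 62.00 | 149.00 | 109120.00 | 262240.00
Σ | 7040.00 |  |  | 256960.00 | 563200.00
x_c = 256960.00 / 7040.00 = 36.50 mm
y_c = 563200.00 / 7040.00 = 80.00 mm

x_c = 36.50 mm, y_c = 80.00 mm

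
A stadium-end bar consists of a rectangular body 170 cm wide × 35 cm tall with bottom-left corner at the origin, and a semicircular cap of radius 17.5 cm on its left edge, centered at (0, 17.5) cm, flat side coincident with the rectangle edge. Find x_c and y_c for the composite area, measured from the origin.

x_c = 78.09 cm, y_c = 17.50 cm

Part | A | x̄ᵢ | ȳᵢ | A·x̄ᵢ | A·ȳᵢ
rectangular body | 5950.00 | 85.00 | 17.50 | 505750.00 | 104125.00
semicircular end | 481.06 | -7.43 | 17.50 | -3572.92 | 8418.49
Σ | 6431.06 |  |  | 502177.08 | 112543.49
x_c = 502177.08 / 6431.06 = 78.09 cm
y_c = 112543.49 / 6431.06 = 17.50 cm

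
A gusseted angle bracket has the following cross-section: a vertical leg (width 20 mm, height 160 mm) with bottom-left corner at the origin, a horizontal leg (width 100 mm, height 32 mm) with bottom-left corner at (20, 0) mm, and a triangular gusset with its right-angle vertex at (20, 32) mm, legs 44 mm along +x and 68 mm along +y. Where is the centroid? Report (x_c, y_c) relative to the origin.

Part | A | x̄ᵢ | ȳᵢ | A·x̄ᵢ | A·ȳᵢ
vertical leg | 3200.00 | 10.00 | 80.00 | 32000.00 | 256000.00
horizontal leg | 3200.00 | 70.00 | 16.00 | 224000.00 | 51200.00
gusset | 1496.00 | 34.67 | 54.67 | 51861.33 | 81781.33
Σ | 7896.00 |  |  | 307861.33 | 388981.33
x_c = 307861.33 / 7896.00 = 38.99 mm
y_c = 388981.33 / 7896.00 = 49.26 mm

x_c = 38.99 mm, y_c = 49.26 mm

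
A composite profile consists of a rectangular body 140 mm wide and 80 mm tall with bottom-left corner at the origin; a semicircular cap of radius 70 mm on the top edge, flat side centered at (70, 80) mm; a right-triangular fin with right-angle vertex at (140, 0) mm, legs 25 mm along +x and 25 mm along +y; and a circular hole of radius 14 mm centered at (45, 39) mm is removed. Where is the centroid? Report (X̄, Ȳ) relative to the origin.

Part | A | x̄ᵢ | ȳᵢ | A·x̄ᵢ | A·ȳᵢ
rectangular body | 11200.00 | 70.00 | 40.00 | 784000.00 | 448000.00
semicircular top | 7696.90 | 70.00 | 109.71 | 538783.14 | 844418.83
triangular fin | 312.50 | 148.33 | 8.33 | 46354.17 | 2604.17
hole | -615.75 | 45.00 | 39.00 | -27708.85 | -24014.33
Σ | 18593.65 |  |  | 1341428.46 | 1271008.66
X̄ = 1341428.46 / 18593.65 = 72.14 mm
Ȳ = 1271008.66 / 18593.65 = 68.36 mm

X̄ = 72.14 mm, Ȳ = 68.36 mm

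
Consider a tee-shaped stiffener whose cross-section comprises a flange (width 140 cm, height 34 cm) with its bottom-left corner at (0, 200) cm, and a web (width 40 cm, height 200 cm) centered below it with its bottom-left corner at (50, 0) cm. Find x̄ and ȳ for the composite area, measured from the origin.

x̄ = 70.00 cm, ȳ = 143.65 cm

Part | A | x̄ᵢ | ȳᵢ | A·x̄ᵢ | A·ȳᵢ
web | 8000.00 | 70.00 | 100.00 | 560000.00 | 800000.00
flange | 4760.00 | 70.00 | 217.00 | 333200.00 | 1032920.00
Σ | 12760.00 |  |  | 893200.00 | 1832920.00
x̄ = 893200.00 / 12760.00 = 70.00 cm
ȳ = 1832920.00 / 12760.00 = 143.65 cm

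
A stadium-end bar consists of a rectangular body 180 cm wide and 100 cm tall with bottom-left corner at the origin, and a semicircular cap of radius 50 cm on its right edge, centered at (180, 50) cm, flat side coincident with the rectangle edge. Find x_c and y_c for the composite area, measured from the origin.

x_c = 109.92 cm, y_c = 50.00 cm

rectangular body: A = 180 × 100 = 18000.00, centroid at (90.00, 50.00).
semicircular end: A = ½π·50² = 3926.99, centroid at (201.22, 50.00).
ΣA = 21926.99 cm²
ΣAx_c = (18000.00)(90.00) + (3926.99)(201.22) = 2410191.68 cm³
ΣAy_c = (18000.00)(50.00) + (3926.99)(50.00) = 1096349.54 cm³
x_c = 2410191.68 / 21926.99 = 109.92 cm
y_c = 1096349.54 / 21926.99 = 50.00 cm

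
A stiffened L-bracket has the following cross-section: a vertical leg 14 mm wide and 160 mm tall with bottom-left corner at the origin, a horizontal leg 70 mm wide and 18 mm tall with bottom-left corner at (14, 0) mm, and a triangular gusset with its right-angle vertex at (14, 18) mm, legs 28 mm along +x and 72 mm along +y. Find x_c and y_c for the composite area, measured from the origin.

Part | A | x̄ᵢ | ȳᵢ | A·x̄ᵢ | A·ȳᵢ
vertical leg | 2240.00 | 7.00 | 80.00 | 15680.00 | 179200.00
horizontal leg | 1260.00 | 49.00 | 9.00 | 61740.00 | 11340.00
gusset | 1008.00 | 23.33 | 42.00 | 23520.00 | 42336.00
Σ | 4508.00 |  |  | 100940.00 | 232876.00
x_c = 100940.00 / 4508.00 = 22.39 mm
y_c = 232876.00 / 4508.00 = 51.66 mm

x_c = 22.39 mm, y_c = 51.66 mm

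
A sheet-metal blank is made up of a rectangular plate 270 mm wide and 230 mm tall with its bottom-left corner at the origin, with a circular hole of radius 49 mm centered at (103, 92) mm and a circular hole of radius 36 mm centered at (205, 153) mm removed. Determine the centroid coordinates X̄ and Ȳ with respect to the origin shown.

X̄ = 134.14 mm, Ȳ = 115.37 mm

plate: A = 270 × 230 = 62100.00, centroid at (135.00, 115.00).
hole 1: A = −π·49² = -7542.96, centroid at (103.00, 92.00).
hole 2: A = −π·36² = -4071.50, centroid at (205.00, 153.00).
ΣA = 50485.53 mm²
ΣAX̄ = (62100.00)(135.00) + (-7542.96)(103.00) + (-4071.50)(205.00) = 6771916.38 mm³
ΣAȲ = (62100.00)(115.00) + (-7542.96)(92.00) + (-4071.50)(153.00) = 5824607.19 mm³
X̄ = 6771916.38 / 50485.53 = 134.14 mm
Ȳ = 5824607.19 / 50485.53 = 115.37 mm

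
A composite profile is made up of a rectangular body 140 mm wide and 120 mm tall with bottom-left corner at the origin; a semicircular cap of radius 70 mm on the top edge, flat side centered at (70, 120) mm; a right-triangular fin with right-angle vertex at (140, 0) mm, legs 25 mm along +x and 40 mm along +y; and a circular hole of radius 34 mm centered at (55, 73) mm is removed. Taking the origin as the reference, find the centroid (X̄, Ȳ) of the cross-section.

rectangular body: A = 140 × 120 = 16800.00, centroid at (70.00, 60.00).
semicircular top: A = ½π·70² = 7696.90, centroid at (70.00, 149.71).
triangular fin: A = ½·25·40 = 500.00, centroid at (148.33, 13.33).
hole: A = −π·34² = -3631.68, centroid at (55.00, 73.00).
ΣA = 21365.22 mm²
ΣAX̄ = (16800.00)(70.00) + (7696.90)(70.00) + (500.00)(148.33) + (-3631.68)(55.00) = 1589207.35 mm³
ΣAȲ = (16800.00)(60.00) + (7696.90)(149.71) + (500.00)(13.33) + (-3631.68)(73.00) = 1901848.85 mm³
X̄ = 1589207.35 / 21365.22 = 74.38 mm
Ȳ = 1901848.85 / 21365.22 = 89.02 mm

X̄ = 74.38 mm, Ȳ = 89.02 mm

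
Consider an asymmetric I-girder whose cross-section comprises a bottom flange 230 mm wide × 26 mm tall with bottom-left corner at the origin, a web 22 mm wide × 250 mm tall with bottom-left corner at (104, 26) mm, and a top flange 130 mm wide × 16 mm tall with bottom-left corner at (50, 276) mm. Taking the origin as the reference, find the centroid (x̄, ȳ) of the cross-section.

x̄ = 115.00 mm, ȳ = 110.54 mm

bottom flange: A = 230 × 26 = 5980.00, centroid at (115.00, 13.00).
web: A = 22 × 250 = 5500.00, centroid at (115.00, 151.00).
top flange: A = 130 × 16 = 2080.00, centroid at (115.00, 284.00).
ΣA = 13560.00 mm², ΣAx̄ = 1559400.00 mm³, ΣAȳ = 1498960.00 mm³.
x̄ = 1559400.00/13560.00 = 115.00 mm; ȳ = 1498960.00/13560.00 = 110.54 mm.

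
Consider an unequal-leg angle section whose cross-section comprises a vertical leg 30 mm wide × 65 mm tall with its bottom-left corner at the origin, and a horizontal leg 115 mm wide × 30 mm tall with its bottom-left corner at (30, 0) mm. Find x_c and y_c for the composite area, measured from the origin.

x_c = 61.32 mm, y_c = 21.32 mm

vertical leg: A = 30 × 65 = 1950.00, centroid at (15.00, 32.50).
horizontal leg: A = 115 × 30 = 3450.00, centroid at (87.50, 15.00).
ΣA = 5400.00 mm², ΣAx_c = 331125.00 mm³, ΣAy_c = 115125.00 mm³.
x_c = 331125.00/5400.00 = 61.32 mm; y_c = 115125.00/5400.00 = 21.32 mm.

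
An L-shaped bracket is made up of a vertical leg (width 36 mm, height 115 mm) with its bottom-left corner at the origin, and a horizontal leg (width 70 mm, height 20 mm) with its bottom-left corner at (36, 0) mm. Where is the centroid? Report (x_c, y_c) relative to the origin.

x_c = 31.39 mm, y_c = 45.50 mm

vertical leg: A = 36 × 115 = 4140.00, centroid at (18.00, 57.50).
horizontal leg: A = 70 × 20 = 1400.00, centroid at (71.00, 10.00).
ΣA = 5540.00 mm²
ΣAx_c = (4140.00)(18.00) + (1400.00)(71.00) = 173920.00 mm³
ΣAy_c = (4140.00)(57.50) + (1400.00)(10.00) = 252050.00 mm³
x_c = 173920.00 / 5540.00 = 31.39 mm
y_c = 252050.00 / 5540.00 = 45.50 mm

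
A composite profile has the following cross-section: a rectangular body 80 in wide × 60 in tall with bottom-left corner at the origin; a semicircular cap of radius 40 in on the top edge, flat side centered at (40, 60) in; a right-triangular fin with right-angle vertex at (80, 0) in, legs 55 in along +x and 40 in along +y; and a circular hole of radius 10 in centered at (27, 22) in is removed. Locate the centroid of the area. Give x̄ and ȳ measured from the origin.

x̄ = 48.43 in, ȳ = 42.62 in

rectangular body: A = 80 × 60 = 4800.00, centroid at (40.00, 30.00).
semicircular top: A = ½π·40² = 2513.27, centroid at (40.00, 76.98).
triangular fin: A = ½·55·40 = 1100.00, centroid at (98.33, 13.33).
hole: A = −π·10² = -314.16, centroid at (27.00, 22.00).
ΣA = 8099.11 in², ΣAx̄ = 392215.33 in³, ΣAȳ = 345218.28 in³.
x̄ = 392215.33/8099.11 = 48.43 in; ȳ = 345218.28/8099.11 = 42.62 in.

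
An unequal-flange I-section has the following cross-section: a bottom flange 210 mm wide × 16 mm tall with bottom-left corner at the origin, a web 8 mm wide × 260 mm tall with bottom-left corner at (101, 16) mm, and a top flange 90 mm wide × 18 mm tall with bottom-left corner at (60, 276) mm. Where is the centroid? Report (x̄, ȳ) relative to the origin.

bottom flange: A = 210 × 16 = 3360.00, centroid at (105.00, 8.00).
web: A = 8 × 260 = 2080.00, centroid at (105.00, 146.00).
top flange: A = 90 × 18 = 1620.00, centroid at (105.00, 285.00).
ΣA = 7060.00 mm², ΣAx̄ = 741300.00 mm³, ΣAȳ = 792260.00 mm³.
x̄ = 741300.00/7060.00 = 105.00 mm; ȳ = 792260.00/7060.00 = 112.22 mm.

x̄ = 105.00 mm, ȳ = 112.22 mm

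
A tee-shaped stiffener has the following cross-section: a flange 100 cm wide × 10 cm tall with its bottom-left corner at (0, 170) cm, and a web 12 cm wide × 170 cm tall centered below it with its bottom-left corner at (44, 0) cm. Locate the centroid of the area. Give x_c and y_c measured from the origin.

x_c = 50.00 cm, y_c = 114.61 cm

web: A = 12 × 170 = 2040.00, centroid at (50.00, 85.00).
flange: A = 100 × 10 = 1000.00, centroid at (50.00, 175.00).
ΣA = 3040.00 cm², ΣAx_c = 152000.00 cm³, ΣAy_c = 348400.00 cm³.
x_c = 152000.00/3040.00 = 50.00 cm; y_c = 348400.00/3040.00 = 114.61 cm.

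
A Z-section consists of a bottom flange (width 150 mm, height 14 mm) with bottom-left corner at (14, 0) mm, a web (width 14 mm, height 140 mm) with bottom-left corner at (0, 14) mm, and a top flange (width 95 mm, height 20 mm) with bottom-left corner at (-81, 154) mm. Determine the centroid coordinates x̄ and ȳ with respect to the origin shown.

x̄ = 22.98 mm, ȳ = 82.37 mm

bottom flange: A = 150 × 14 = 2100.00, centroid at (89.00, 7.00).
web: A = 14 × 140 = 1960.00, centroid at (7.00, 84.00).
top flange: A = 95 × 20 = 1900.00, centroid at (-33.50, 164.00).
ΣA = 5960.00 mm², ΣAx̄ = 136970.00 mm³, ΣAȳ = 490940.00 mm³.
x̄ = 136970.00/5960.00 = 22.98 mm; ȳ = 490940.00/5960.00 = 82.37 mm.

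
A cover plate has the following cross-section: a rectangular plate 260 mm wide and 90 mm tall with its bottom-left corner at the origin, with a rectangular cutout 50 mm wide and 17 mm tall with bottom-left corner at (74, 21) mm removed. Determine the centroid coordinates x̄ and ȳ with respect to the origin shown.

plate: A = 260 × 90 = 23400.00, centroid at (130.00, 45.00).
hole: A = −(50 × 17) = -850.00, centroid at (99.00, 29.50).
ΣA = 22550.00 mm²
ΣAx̄ = (23400.00)(130.00) + (-850.00)(99.00) = 2957850.00 mm³
ΣAȳ = (23400.00)(45.00) + (-850.00)(29.50) = 1027925.00 mm³
x̄ = 2957850.00 / 22550.00 = 131.17 mm
ȳ = 1027925.00 / 22550.00 = 45.58 mm

x̄ = 131.17 mm, ȳ = 45.58 mm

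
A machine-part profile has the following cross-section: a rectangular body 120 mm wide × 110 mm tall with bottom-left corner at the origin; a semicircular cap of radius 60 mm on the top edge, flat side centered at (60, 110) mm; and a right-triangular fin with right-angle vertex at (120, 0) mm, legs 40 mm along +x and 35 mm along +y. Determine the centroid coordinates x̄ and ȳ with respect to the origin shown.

x̄ = 62.63 mm, ȳ = 76.72 mm

rectangular body: A = 120 × 110 = 13200.00, centroid at (60.00, 55.00).
semicircular top: A = ½π·60² = 5654.87, centroid at (60.00, 135.46).
triangular fin: A = ½·40·35 = 700.00, centroid at (133.33, 11.67).
ΣA = 19554.87 mm², ΣAx̄ = 1224625.34 mm³, ΣAȳ = 1500202.01 mm³.
x̄ = 1224625.34/19554.87 = 62.63 mm; ȳ = 1500202.01/19554.87 = 76.72 mm.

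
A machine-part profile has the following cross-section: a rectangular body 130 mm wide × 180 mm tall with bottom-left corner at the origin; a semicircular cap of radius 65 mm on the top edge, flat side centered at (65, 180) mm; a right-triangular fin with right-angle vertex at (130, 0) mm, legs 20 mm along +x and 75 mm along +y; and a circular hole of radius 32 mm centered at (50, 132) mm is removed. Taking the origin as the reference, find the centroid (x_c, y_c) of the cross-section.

rectangular body: A = 130 × 180 = 23400.00, centroid at (65.00, 90.00).
semicircular top: A = ½π·65² = 6636.61, centroid at (65.00, 207.59).
triangular fin: A = ½·20·75 = 750.00, centroid at (136.67, 25.00).
hole: A = −π·32² = -3216.99, centroid at (50.00, 132.00).
ΣA = 27569.62 mm²
ΣAx_c = (23400.00)(65.00) + (6636.61)(65.00) + (750.00)(136.67) + (-3216.99)(50.00) = 1894030.40 mm³
ΣAy_c = (23400.00)(90.00) + (6636.61)(207.59) + (750.00)(25.00) + (-3216.99)(132.00) = 3077781.14 mm³
x_c = 1894030.40 / 27569.62 = 68.70 mm
y_c = 3077781.14 / 27569.62 = 111.64 mm

x_c = 68.70 mm, y_c = 111.64 mm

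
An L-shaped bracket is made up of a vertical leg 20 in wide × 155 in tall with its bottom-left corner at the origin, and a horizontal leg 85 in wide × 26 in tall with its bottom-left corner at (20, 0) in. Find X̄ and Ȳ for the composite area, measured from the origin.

Part | A | x̄ᵢ | ȳᵢ | A·x̄ᵢ | A·ȳᵢ
vertical leg | 3100.00 | 10.00 | 77.50 | 31000.00 | 240250.00
horizontal leg | 2210.00 | 62.50 | 13.00 | 138125.00 | 28730.00
Σ | 5310.00 |  |  | 169125.00 | 268980.00
X̄ = 169125.00 / 5310.00 = 31.85 in
Ȳ = 268980.00 / 5310.00 = 50.66 in

X̄ = 31.85 in, Ȳ = 50.66 in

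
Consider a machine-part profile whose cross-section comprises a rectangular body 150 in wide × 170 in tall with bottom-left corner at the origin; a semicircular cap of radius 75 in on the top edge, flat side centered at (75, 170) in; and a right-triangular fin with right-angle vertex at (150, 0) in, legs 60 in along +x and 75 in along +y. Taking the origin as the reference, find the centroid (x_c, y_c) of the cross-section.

x_c = 80.84 in, y_c = 109.53 in

rectangular body: A = 150 × 170 = 25500.00, centroid at (75.00, 85.00).
semicircular top: A = ½π·75² = 8835.73, centroid at (75.00, 201.83).
triangular fin: A = ½·60·75 = 2250.00, centroid at (170.00, 25.00).
ΣA = 36585.73 in²
ΣAx_c = (25500.00)(75.00) + (8835.73)(75.00) + (2250.00)(170.00) = 2957679.70 in³
ΣAy_c = (25500.00)(85.00) + (8835.73)(201.83) + (2250.00)(25.00) = 4007073.99 in³
x_c = 2957679.70 / 36585.73 = 80.84 in
y_c = 4007073.99 / 36585.73 = 109.53 in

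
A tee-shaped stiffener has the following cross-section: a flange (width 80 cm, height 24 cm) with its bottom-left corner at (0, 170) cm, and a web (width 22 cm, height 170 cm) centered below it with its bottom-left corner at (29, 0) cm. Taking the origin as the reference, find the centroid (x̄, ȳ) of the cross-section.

web: A = 22 × 170 = 3740.00, centroid at (40.00, 85.00).
flange: A = 80 × 24 = 1920.00, centroid at (40.00, 182.00).
ΣA = 5660.00 cm², ΣAx̄ = 226400.00 cm³, ΣAȳ = 667340.00 cm³.
x̄ = 226400.00/5660.00 = 40.00 cm; ȳ = 667340.00/5660.00 = 117.90 cm.

x̄ = 40.00 cm, ȳ = 117.90 cm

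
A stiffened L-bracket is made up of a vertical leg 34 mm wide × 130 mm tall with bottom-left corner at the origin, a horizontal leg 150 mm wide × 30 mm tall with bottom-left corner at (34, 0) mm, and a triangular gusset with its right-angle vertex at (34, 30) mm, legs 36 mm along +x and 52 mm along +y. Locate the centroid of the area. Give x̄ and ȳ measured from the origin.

x̄ = 61.76 mm, ȳ = 40.49 mm

vertical leg: A = 34 × 130 = 4420.00, centroid at (17.00, 65.00).
horizontal leg: A = 150 × 30 = 4500.00, centroid at (109.00, 15.00).
gusset: A = ½·36·52 = 936.00, centroid at (46.00, 47.33).
ΣA = 9856.00 mm²
ΣAx̄ = (4420.00)(17.00) + (4500.00)(109.00) + (936.00)(46.00) = 608696.00 mm³
ΣAȳ = (4420.00)(65.00) + (4500.00)(15.00) + (936.00)(47.33) = 399104.00 mm³
x̄ = 608696.00 / 9856.00 = 61.76 mm
ȳ = 399104.00 / 9856.00 = 40.49 mm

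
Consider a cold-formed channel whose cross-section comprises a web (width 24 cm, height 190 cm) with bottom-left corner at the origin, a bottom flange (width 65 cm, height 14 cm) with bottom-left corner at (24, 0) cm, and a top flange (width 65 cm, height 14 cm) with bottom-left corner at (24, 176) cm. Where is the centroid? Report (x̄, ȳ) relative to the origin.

x̄ = 24.69 cm, ȳ = 95.00 cm

Part | A | x̄ᵢ | ȳᵢ | A·x̄ᵢ | A·ȳᵢ
web | 4560.00 | 12.00 | 95.00 | 54720.00 | 433200.00
bottom flange | 910.00 | 56.50 | 7.00 | 51415.00 | 6370.00
top flange | 910.00 | 56.50 | 183.00 | 51415.00 | 166530.00
Σ | 6380.00 |  |  | 157550.00 | 606100.00
x̄ = 157550.00 / 6380.00 = 24.69 cm
ȳ = 606100.00 / 6380.00 = 95.00 cm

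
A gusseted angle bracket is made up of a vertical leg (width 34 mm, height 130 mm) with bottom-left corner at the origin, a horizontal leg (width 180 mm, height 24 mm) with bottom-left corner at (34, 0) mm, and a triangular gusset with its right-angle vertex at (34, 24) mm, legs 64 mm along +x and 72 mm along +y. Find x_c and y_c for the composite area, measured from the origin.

x_c = 66.85 mm, y_c = 40.72 mm

vertical leg: A = 34 × 130 = 4420.00, centroid at (17.00, 65.00).
horizontal leg: A = 180 × 24 = 4320.00, centroid at (124.00, 12.00).
gusset: A = ½·64·72 = 2304.00, centroid at (55.33, 48.00).
ΣA = 11044.00 mm²
ΣAx_c = (4420.00)(17.00) + (4320.00)(124.00) + (2304.00)(55.33) = 738308.00 mm³
ΣAy_c = (4420.00)(65.00) + (4320.00)(12.00) + (2304.00)(48.00) = 449732.00 mm³
x_c = 738308.00 / 11044.00 = 66.85 mm
y_c = 449732.00 / 11044.00 = 40.72 mm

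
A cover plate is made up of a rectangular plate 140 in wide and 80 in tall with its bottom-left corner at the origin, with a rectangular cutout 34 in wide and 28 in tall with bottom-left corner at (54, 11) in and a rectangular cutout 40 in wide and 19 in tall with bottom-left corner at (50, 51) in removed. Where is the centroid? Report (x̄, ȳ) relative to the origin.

x̄ = 69.90 in, ȳ = 39.86 in

Part | A | x̄ᵢ | ȳᵢ | A·x̄ᵢ | A·ȳᵢ
plate | 11200.00 | 70.00 | 40.00 | 784000.00 | 448000.00
hole 1 | -952.00 | 71.00 | 25.00 | -67592.00 | -23800.00
hole 2 | -760.00 | 70.00 | 60.50 | -53200.00 | -45980.00
Σ | 9488.00 |  |  | 663208.00 | 378220.00
x̄ = 663208.00 / 9488.00 = 69.90 in
ȳ = 378220.00 / 9488.00 = 39.86 in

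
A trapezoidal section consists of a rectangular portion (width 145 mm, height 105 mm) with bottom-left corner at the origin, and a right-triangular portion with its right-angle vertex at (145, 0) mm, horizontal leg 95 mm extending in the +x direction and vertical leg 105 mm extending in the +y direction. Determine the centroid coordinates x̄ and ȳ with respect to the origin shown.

x̄ = 98.20 mm, ȳ = 48.18 mm

Part | A | x̄ᵢ | ȳᵢ | A·x̄ᵢ | A·ȳᵢ
rectangular portion | 15225.00 | 72.50 | 52.50 | 1103812.50 | 799312.50
triangular portion | 4987.50 | 176.67 | 35.00 | 881125.00 | 174562.50
Σ | 20212.50 |  |  | 1984937.50 | 973875.00
x̄ = 1984937.50 / 20212.50 = 98.20 mm
ȳ = 973875.00 / 20212.50 = 48.18 mm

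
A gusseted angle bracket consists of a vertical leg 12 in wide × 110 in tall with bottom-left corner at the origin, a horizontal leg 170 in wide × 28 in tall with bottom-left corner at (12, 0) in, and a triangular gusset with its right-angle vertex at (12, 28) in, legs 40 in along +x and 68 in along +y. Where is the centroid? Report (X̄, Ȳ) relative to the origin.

X̄ = 67.75 in, Ȳ = 27.98 in

vertical leg: A = 12 × 110 = 1320.00, centroid at (6.00, 55.00).
horizontal leg: A = 170 × 28 = 4760.00, centroid at (97.00, 14.00).
gusset: A = ½·40·68 = 1360.00, centroid at (25.33, 50.67).
ΣA = 7440.00 in², ΣAX̄ = 504093.33 in³, ΣAȲ = 208146.67 in³.
X̄ = 504093.33/7440.00 = 67.75 in; Ȳ = 208146.67/7440.00 = 27.98 in.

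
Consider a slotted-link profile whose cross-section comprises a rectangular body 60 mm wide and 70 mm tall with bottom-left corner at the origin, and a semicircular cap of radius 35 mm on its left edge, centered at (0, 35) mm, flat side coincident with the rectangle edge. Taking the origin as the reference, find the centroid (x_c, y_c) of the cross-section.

x_c = 15.91 mm, y_c = 35.00 mm

rectangular body: A = 60 × 70 = 4200.00, centroid at (30.00, 35.00).
semicircular end: A = ½π·35² = 1924.23, centroid at (-14.85, 35.00).
ΣA = 6124.23 mm²
ΣAx_c = (4200.00)(30.00) + (1924.23)(-14.85) = 97416.67 mm³
ΣAy_c = (4200.00)(35.00) + (1924.23)(35.00) = 214347.89 mm³
x_c = 97416.67 / 6124.23 = 15.91 mm
y_c = 214347.89 / 6124.23 = 35.00 mm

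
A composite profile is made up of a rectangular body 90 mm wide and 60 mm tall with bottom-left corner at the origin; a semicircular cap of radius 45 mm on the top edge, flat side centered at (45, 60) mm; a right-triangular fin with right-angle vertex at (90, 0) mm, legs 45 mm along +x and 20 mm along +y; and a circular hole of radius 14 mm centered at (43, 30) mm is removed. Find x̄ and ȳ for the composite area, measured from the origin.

x̄ = 48.35 mm, ȳ = 47.31 mm

Part | A | x̄ᵢ | ȳᵢ | A·x̄ᵢ | A·ȳᵢ
rectangular body | 5400.00 | 45.00 | 30.00 | 243000.00 | 162000.00
semicircular top | 3180.86 | 45.00 | 79.10 | 143138.82 | 251601.75
triangular fin | 450.00 | 105.00 | 6.67 | 47250.00 | 3000.00
hole | -615.75 | 43.00 | 30.00 | -26477.34 | -18472.56
Σ | 8415.11 |  |  | 406911.47 | 398129.19
x̄ = 406911.47 / 8415.11 = 48.35 mm
ȳ = 398129.19 / 8415.11 = 47.31 mm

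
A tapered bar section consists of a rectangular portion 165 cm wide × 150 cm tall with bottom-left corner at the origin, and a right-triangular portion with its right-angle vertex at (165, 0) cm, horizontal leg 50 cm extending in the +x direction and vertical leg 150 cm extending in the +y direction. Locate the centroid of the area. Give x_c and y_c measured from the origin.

x_c = 95.55 cm, y_c = 71.71 cm

Part | A | x̄ᵢ | ȳᵢ | A·x̄ᵢ | A·ȳᵢ
rectangular portion | 24750.00 | 82.50 | 75.00 | 2041875.00 | 1856250.00
triangular portion | 3750.00 | 181.67 | 50.00 | 681250.00 | 187500.00
Σ | 28500.00 |  |  | 2723125.00 | 2043750.00
x_c = 2723125.00 / 28500.00 = 95.55 cm
y_c = 2043750.00 / 28500.00 = 71.71 cm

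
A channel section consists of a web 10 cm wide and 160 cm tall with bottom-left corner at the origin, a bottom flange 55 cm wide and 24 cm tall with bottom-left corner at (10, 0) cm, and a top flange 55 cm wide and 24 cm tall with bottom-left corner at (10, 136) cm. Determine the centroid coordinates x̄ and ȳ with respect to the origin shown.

x̄ = 25.24 cm, ȳ = 80.00 cm

web: A = 10 × 160 = 1600.00, centroid at (5.00, 80.00).
bottom flange: A = 55 × 24 = 1320.00, centroid at (37.50, 12.00).
top flange: A = 55 × 24 = 1320.00, centroid at (37.50, 148.00).
ΣA = 4240.00 cm², ΣAx̄ = 107000.00 cm³, ΣAȳ = 339200.00 cm³.
x̄ = 107000.00/4240.00 = 25.24 cm; ȳ = 339200.00/4240.00 = 80.00 cm.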